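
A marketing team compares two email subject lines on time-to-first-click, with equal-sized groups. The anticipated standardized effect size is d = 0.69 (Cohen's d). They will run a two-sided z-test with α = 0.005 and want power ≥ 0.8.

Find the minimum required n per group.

n = 56 per group

For power 0.8 need Φ(δ − z_{0.0025}) = 0.8, so δ = z_{0.0025} + z_{0.20} = 2.807 + 0.842 = 3.649.
(The Φ(−δ − z_{α/2}) term is vanishingly small for δ > 0 and is dropped in the standard sample-size formula.)
δ = d·√(n/2) ⇒ n = 2(δ/d)² = 2 × (3.649 / 0.69)² = 55.92.
Rounding up, n = 56 per group.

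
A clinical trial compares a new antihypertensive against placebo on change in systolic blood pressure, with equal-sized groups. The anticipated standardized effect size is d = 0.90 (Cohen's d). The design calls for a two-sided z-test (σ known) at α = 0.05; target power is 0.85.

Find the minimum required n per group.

Set Φ(δ − 1.960) = 0.85; then δ − 1.960 = Φ⁻¹(0.85) = 1.036, giving δ = 2.996.
(The Φ(−δ − z_{α/2}) term is vanishingly small for δ > 0 and is dropped in the standard sample-size formula.)
δ = d·√(n/2) ⇒ n = 2(δ/d)² = 2 × (2.996 / 0.90)² = 22.17.
Rounding up, n = 23 per group.

n = 23 per group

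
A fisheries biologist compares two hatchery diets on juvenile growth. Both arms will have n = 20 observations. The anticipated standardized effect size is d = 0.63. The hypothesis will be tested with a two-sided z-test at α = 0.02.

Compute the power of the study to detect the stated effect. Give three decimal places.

Power ≈ 0.369

Noncentrality parameter: δ = d·√(n/2) = 0.63 × √(20/2) = 1.9922
Critical value for a two-sided test at α = 0.02: z_{α/2} = 2.326.
Power = Φ(δ − 2.326) + Φ(−δ − 2.326) = Φ(-0.334) + Φ(-4.319) = 0.3691 + 0.0000 = 0.3692.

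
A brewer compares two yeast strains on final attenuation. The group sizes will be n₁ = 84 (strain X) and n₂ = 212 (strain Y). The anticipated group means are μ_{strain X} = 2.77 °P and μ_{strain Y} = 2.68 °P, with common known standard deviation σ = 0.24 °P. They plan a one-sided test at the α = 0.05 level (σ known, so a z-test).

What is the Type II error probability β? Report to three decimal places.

Standardized effect: d = |μ_{strain X} − μ_{strain Y}| / σ = |2.77 − 2.68| / 0.24 = 0.3750
Noncentrality parameter: λ = d / √(1/n₁ + 1/n₂) = 0.3750 / √(1/84 + 1/212) = 2.9087
One-sided α = 0.05 → critical value z_{0.05} = 1.645.
Power = Φ(λ − 1.645) = Φ(1.264) = 0.8969.
Type II error: β = 1 − power = 1 − 0.8969 = 0.1031.

β ≈ 0.103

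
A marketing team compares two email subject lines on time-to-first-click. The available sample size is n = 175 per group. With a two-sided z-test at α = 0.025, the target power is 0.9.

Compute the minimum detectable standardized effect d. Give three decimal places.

Need Φ(δ − 2.241) = 0.9, so δ = 2.241 + 1.282 = 3.523.
(The second rejection-region term Φ(−δ − z_{α/2}) is negligible and dropped.)
δ = d·√(n/2) ⇒ d = δ/√(n/2) = 3.523/√(175/2) = 0.3766.

d ≈ 0.377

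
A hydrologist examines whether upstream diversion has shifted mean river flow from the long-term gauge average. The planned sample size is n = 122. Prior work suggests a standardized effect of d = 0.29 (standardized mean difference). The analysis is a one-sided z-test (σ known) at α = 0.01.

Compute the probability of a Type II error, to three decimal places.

β ≈ 0.190

Noncentrality parameter: δ = d·√n = 0.29 × √122 = 3.2032
Critical value for a one-sided test at α = 0.01: z_α = 2.326.
Power = Φ(δ − 2.326) = Φ(0.877) = 0.8097.
Type II error: β = 1 − power = 1 − 0.8097 = 0.1903.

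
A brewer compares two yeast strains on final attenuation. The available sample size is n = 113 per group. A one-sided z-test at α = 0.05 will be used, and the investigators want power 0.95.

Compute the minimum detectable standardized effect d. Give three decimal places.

Need Φ(δ − 1.645) = 0.95, so δ = 1.645 + 1.645 = 3.290.
δ = d·√(n/2) ⇒ d = δ/√(n/2) = 3.290/√(113/2) = 0.4377.

d ≈ 0.438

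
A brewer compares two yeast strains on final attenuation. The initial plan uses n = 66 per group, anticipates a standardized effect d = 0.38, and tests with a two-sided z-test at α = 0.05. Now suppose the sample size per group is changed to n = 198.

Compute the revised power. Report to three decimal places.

With n = 198 per group: δ = d·√(n/2) = 0.38 × √(198/2) = 3.7810. Critical value z_{0.025} = 1.960.
Revised power = Φ(δ − 1.960) + Φ(−δ − 1.960) = Φ(1.821) + Φ(-5.741) = 0.9657 + 0.0000 = 0.9657.

Power ≈ 0.966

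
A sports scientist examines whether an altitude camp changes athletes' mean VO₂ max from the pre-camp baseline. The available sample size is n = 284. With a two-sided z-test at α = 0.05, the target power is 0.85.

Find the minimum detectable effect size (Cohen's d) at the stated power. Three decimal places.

d ≈ 0.178

Need Φ(δ − 1.960) = 0.85, so δ = 1.960 + 1.036 = 2.996.
(The second rejection-region term Φ(−δ − z_{α/2}) is negligible and dropped.)
δ = d·√n ⇒ d = δ/√n = 2.996/√284 = 0.1778.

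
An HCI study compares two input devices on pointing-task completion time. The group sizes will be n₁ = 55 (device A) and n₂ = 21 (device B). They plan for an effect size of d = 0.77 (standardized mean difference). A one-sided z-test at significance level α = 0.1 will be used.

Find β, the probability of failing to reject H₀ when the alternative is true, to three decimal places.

β ≈ 0.043

Noncentrality parameter: λ = d / √(1/n₁ + 1/n₂) = 0.77 / √(1/55 + 1/21) = 3.0018
Critical value for a one-sided test at α = 0.1: z_α = 1.282.
Power = Φ(λ − 1.282) = Φ(1.720) = 0.9573.
Type II error: β = 1 − power = 1 − 0.9573 = 0.0427.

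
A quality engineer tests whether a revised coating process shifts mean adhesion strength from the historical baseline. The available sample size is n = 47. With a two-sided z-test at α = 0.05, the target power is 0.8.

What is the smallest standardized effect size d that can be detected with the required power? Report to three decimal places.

d ≈ 0.409

Required noncentrality: δ = z_{0.025} + z_{0.20} = 1.960 + 0.842 = 2.802.
(Lower-tail contribution to power is negligible for δ > 0.)
δ = d·√n ⇒ d = δ/√n = 2.802/√47 = 0.4087.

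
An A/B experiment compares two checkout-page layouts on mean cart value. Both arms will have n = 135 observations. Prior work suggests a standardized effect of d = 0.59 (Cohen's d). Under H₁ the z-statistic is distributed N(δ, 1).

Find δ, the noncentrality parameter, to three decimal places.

δ ≈ 4.847

δ = d·√(n/2) = 0.59 × √(135/2) = 4.8473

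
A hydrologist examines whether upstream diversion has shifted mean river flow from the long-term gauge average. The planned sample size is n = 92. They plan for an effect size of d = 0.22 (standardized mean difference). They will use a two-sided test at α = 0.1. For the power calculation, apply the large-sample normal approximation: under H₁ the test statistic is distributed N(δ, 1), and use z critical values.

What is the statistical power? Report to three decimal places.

Power ≈ 0.679

Noncentrality parameter: δ = d·√n = 0.22 × √92 = 2.1102
Critical value for a two-sided test at α = 0.1: z_{α/2} = 1.645.
Power = Φ(δ − 1.645) + Φ(−δ − 1.645) = Φ(0.465) + Φ(-3.755) = 0.6791 + 0.0001 = 0.6792.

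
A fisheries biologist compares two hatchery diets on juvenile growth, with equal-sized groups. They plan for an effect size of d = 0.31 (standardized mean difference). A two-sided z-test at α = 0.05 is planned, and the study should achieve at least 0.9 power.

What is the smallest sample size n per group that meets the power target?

For power 0.9 need Φ(δ − z_{0.025}) = 0.9, so δ = z_{0.025} + z_{0.10} = 1.960 + 1.282 = 3.242.
(Ignoring the negligible lower-tail rejection probability gives the usual closed-form inversion.)
δ = d·√(n/2) ⇒ n = 2(δ/d)² = 2 × (3.242 / 0.31)² = 218.68.
Round up to the next whole unit.

n = 219 per group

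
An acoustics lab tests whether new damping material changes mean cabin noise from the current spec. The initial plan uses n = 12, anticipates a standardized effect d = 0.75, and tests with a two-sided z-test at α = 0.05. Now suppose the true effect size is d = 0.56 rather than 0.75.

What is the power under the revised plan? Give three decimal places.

With d = 0.56: δ = d·√n = 0.56 × √12 = 1.9399. Critical value z_{0.025} = 1.960.
Revised power = Φ(δ − 1.960) + Φ(−δ − 1.960) = Φ(-0.020) + Φ(-3.900) = 0.4920 + 0.0000 = 0.4920.

Power ≈ 0.492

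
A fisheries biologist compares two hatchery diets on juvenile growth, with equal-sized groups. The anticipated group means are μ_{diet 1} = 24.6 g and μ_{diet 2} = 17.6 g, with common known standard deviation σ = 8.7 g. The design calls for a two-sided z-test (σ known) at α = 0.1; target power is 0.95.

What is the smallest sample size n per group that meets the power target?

Standardized effect: d = |μ_{diet 1} − μ_{diet 2}| / σ = |24.6 − 17.6| / 8.7 = 0.8046
Set Φ(δ − 1.645) = 0.95; then δ − 1.645 = Φ⁻¹(0.95) = 1.645, giving δ = 3.290.
(For δ > 0 the lower-tail rejection region contributes negligibly to power, so the one-term inversion is standard.)
δ = d·√(n/2) ⇒ n = 2(δ/d)² = 2 × (3.290 / 0.8046)² = 33.43.
Rounding up, n = 34 per group.

n = 34 per group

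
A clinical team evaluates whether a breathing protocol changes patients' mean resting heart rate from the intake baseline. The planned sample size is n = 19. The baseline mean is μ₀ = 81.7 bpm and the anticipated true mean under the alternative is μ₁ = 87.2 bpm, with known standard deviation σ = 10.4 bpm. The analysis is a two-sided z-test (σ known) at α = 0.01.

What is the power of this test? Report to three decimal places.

Standardized effect: d = |μ₁ − μ₀| / σ = |87.2 − 81.7| / 10.4 = 0.5288
Noncentrality parameter: δ = d·√n = 0.5288 × √19 = 2.3052
Two-sided α = 0.01 → critical value z_{0.005} = 2.576.
Power = Φ(δ − 2.576) + Φ(−δ − 2.576) = Φ(-0.271) + Φ(-4.881) = 0.3933 + 0.0000 = 0.3933.

Power ≈ 0.393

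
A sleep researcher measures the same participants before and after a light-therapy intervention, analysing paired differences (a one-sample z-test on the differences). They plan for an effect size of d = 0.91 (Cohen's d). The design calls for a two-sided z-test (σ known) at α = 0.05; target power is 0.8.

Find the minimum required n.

For power 0.8 need Φ(δ − z_{0.025}) = 0.8, so δ = z_{0.025} + z_{0.20} = 1.960 + 0.842 = 2.802.
(Ignoring the negligible lower-tail rejection probability gives the usual closed-form inversion.)
δ = d·√n ⇒ n = (δ/d)² = (2.802 / 0.91)² = 9.48.
Rounding up, n = 10.

n = 10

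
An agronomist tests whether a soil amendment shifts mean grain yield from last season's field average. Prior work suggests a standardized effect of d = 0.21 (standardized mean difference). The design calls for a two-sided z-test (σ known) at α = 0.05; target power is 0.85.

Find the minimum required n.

n = 204

For power 0.85 need Φ(δ − z_{0.025}) = 0.85, so δ = z_{0.025} + z_{0.15} = 1.960 + 1.036 = 2.996.
(Ignoring the negligible lower-tail rejection probability gives the usual closed-form inversion.)
δ = d·√n ⇒ n = (δ/d)² = (2.996 / 0.21)² = 203.59.
Round up to the next whole unit.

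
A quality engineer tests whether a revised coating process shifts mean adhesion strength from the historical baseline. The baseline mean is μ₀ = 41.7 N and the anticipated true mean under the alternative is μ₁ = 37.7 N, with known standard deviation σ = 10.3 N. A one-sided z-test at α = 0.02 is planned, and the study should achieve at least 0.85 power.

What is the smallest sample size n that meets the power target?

n = 64

Standardized effect: d = |μ₁ − μ₀| / σ = |37.7 − 41.7| / 10.3 = 0.3883
Set Φ(δ − 2.054) = 0.85; then δ − 2.054 = Φ⁻¹(0.85) = 1.036, giving δ = 3.090.
δ = d·√n ⇒ n = (δ/d)² = (3.090 / 0.3883)² = 63.32.
Rounding up, n = 64.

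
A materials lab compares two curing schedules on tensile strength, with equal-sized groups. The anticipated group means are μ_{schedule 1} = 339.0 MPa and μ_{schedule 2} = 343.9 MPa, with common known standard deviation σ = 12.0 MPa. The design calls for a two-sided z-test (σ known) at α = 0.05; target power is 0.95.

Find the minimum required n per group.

n = 156 per group

Standardized effect: d = |μ_{schedule 1} − μ_{schedule 2}| / σ = |339.0 − 343.9| / 12.0 = 0.4083
For power 0.95 need Φ(δ − z_{0.025}) = 0.95, so δ = z_{0.025} + z_{0.05} = 1.960 + 1.645 = 3.605.
(For δ > 0 the lower-tail rejection region contributes negligibly to power, so the one-term inversion is standard.)
δ = d·√(n/2) ⇒ n = 2(δ/d)² = 2 × (3.605 / 0.4083)² = 155.87.
Rounding up, n = 156 per group.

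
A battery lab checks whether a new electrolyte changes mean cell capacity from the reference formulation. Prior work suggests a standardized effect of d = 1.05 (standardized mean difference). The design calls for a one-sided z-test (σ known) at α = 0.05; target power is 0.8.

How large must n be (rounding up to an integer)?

n = 6

Set Φ(δ − 1.645) = 0.8; then δ − 1.645 = Φ⁻¹(0.8) = 0.842, giving δ = 2.486.
δ = d·√n ⇒ n = (δ/d)² = (2.486 / 1.05)² = 5.61.
Round up to the next whole unit.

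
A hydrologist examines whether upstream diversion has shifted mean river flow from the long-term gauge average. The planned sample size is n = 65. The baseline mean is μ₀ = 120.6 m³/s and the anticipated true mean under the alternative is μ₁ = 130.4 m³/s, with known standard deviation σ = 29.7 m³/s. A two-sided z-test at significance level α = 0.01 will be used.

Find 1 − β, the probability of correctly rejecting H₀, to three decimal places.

Standardized effect: d = |μ₁ − μ₀| / σ = |130.4 − 120.6| / 29.7 = 0.3300
Noncentrality parameter: δ = d·√n = 0.3300 × √65 = 2.6603
Critical value for a two-sided test at α = 0.01: z_{α/2} = 2.576.
Power = Φ(δ − 2.576) + Φ(−δ − 2.576) = Φ(0.084) + Φ(-5.236) = 0.5336 + 0.0000 = 0.5336.

Power ≈ 0.534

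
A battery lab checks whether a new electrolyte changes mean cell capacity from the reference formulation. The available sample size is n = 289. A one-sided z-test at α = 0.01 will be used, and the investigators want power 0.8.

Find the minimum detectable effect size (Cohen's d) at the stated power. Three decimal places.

d ≈ 0.186

Need Φ(δ − 2.326) = 0.8, so δ = 2.326 + 0.842 = 3.168.
δ = d·√n ⇒ d = δ/√n = 3.168/√289 = 0.1864.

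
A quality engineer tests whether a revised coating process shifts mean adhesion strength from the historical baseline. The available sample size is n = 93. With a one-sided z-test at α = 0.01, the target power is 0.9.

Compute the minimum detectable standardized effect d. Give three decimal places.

d ≈ 0.374

Required noncentrality: δ = z_{0.01} + z_{0.10} = 2.326 + 1.282 = 3.608.
δ = d·√n ⇒ d = δ/√n = 3.608/√93 = 0.3741.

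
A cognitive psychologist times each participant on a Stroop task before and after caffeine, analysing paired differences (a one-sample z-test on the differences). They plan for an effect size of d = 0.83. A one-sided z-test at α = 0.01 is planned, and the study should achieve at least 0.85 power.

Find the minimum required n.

For power 0.85 need Φ(δ − z_{0.01}) = 0.85, so δ = z_{0.01} + z_{0.15} = 2.326 + 1.036 = 3.363.
δ = d·√n ⇒ n = (δ/d)² = (3.363 / 0.83)² = 16.42.
Round up to the next whole unit.

n = 17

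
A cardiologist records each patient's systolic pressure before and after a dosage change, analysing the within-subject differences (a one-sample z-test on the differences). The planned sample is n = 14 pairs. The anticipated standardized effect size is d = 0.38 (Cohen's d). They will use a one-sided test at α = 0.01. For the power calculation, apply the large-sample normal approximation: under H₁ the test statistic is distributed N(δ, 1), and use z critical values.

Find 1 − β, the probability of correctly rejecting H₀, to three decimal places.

Power ≈ 0.183

Noncentrality parameter: δ = d·√n = 0.38 × √14 = 1.4218
Critical value for a one-sided test at α = 0.01: z_α = 2.326.
Power = P(Z > 2.326 − δ) = Φ(-0.905) = 0.1829.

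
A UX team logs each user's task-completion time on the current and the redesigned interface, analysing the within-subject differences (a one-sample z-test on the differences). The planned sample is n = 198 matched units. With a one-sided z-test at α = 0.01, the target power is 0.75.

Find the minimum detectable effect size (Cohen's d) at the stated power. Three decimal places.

Need Φ(δ − 2.326) = 0.75, so δ = 2.326 + 0.674 = 3.001.
δ = d·√n ⇒ d = δ/√n = 3.001/√198 = 0.2133.

d ≈ 0.213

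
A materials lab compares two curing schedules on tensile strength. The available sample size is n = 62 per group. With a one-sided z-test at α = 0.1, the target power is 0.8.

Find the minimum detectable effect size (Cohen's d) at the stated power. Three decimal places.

d ≈ 0.381

Need Φ(δ − 1.282) = 0.8, so δ = 1.282 + 0.842 = 2.123.
δ = d·√(n/2) ⇒ d = δ/√(n/2) = 2.123/√(62/2) = 0.3813.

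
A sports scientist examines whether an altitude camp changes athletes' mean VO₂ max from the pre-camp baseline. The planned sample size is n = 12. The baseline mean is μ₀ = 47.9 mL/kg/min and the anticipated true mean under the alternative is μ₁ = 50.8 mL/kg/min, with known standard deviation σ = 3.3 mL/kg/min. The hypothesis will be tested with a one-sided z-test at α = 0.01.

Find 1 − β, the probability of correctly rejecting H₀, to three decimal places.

Power ≈ 0.764

Standardized effect: d = |μ₁ − μ₀| / σ = |50.8 − 47.9| / 3.3 = 0.8788
Noncentrality parameter: δ = d·√n = 0.8788 × √12 = 3.0442
One-sided α = 0.01 → critical value z_{0.01} = 2.326.
Power = P(Z > 2.326 − δ) = Φ(0.718) = 0.7636.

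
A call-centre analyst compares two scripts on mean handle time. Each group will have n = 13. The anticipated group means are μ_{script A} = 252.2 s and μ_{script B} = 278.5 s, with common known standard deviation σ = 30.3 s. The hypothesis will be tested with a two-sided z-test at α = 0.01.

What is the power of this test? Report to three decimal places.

Power ≈ 0.358

Standardized effect: d = |μ_{script A} − μ_{script B}| / σ = |252.2 − 278.5| / 30.3 = 0.8680
Noncentrality parameter: δ = d·√(n/2) = 0.8680 × √(13/2) = 2.2129
Critical value for a two-sided test at α = 0.01: z_{α/2} = 2.576.
Power = Φ(δ − 2.576) + Φ(−δ − 2.576) = Φ(-0.363) + Φ(-4.789) = 0.3583 + 0.0000 = 0.3583.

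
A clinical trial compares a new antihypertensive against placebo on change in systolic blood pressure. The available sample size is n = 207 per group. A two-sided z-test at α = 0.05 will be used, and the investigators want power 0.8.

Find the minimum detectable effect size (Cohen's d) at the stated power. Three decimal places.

d ≈ 0.275

Required noncentrality: δ = z_{0.025} + z_{0.20} = 1.960 + 0.842 = 2.802.
(Lower-tail contribution to power is negligible for δ > 0.)
δ = d·√(n/2) ⇒ d = δ/√(n/2) = 2.802/√(207/2) = 0.2754.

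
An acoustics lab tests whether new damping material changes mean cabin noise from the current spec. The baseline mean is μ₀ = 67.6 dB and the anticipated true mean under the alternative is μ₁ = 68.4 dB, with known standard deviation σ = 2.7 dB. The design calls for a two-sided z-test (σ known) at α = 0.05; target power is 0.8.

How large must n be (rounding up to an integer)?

n = 90

Standardized effect: d = |μ₁ − μ₀| / σ = |68.4 − 67.6| / 2.7 = 0.2963
For power 0.8 need Φ(δ − z_{0.025}) = 0.8, so δ = z_{0.025} + z_{0.20} = 1.960 + 0.842 = 2.802.
(For δ > 0 the lower-tail rejection region contributes negligibly to power, so the one-term inversion is standard.)
δ = d·√n ⇒ n = (δ/d)² = (2.802 / 0.2963)² = 89.40.
Rounding up, n = 90.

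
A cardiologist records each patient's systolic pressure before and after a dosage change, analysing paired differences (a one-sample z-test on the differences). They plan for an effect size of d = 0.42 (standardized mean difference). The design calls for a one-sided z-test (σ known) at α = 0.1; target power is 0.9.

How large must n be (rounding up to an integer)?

n = 38

Set Φ(δ − 1.282) = 0.9; then δ − 1.282 = Φ⁻¹(0.9) = 1.282, giving δ = 2.563.
δ = d·√n ⇒ n = (δ/d)² = (2.563 / 0.42)² = 37.24.
Round up to the next whole unit.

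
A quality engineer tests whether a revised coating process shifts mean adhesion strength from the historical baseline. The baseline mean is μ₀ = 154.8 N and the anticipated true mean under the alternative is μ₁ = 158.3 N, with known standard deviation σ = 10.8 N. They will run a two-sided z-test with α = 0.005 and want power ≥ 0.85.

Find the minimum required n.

n = 141

Standardized effect: d = |μ₁ − μ₀| / σ = |158.3 − 154.8| / 10.8 = 0.3241
Set Φ(δ − 2.807) = 0.85; then δ − 2.807 = Φ⁻¹(0.85) = 1.036, giving δ = 3.843.
(For δ > 0 the lower-tail rejection region contributes negligibly to power, so the one-term inversion is standard.)
δ = d·√n ⇒ n = (δ/d)² = (3.843 / 0.3241)² = 140.66.
Rounding up, n = 141.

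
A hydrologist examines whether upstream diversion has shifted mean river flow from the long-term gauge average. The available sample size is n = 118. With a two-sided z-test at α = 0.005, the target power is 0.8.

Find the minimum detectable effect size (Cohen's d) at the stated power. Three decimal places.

Need Φ(δ − 2.807) = 0.8, so δ = 2.807 + 0.842 = 3.649.
(Lower-tail contribution to power is negligible for δ > 0.)
δ = d·√n ⇒ d = δ/√n = 3.649/√118 = 0.3359.

d ≈ 0.336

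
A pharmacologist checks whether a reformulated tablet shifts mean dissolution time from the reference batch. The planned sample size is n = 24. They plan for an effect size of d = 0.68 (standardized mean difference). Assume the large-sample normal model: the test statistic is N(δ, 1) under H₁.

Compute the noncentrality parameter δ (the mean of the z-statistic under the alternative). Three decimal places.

δ = d·√n = 0.68 × √24 = 3.3313

δ ≈ 3.331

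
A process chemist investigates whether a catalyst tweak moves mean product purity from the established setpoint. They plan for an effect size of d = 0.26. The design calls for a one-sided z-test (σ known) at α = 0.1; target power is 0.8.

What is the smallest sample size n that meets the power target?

n = 67

For power 0.8 need Φ(δ − z_{0.1}) = 0.8, so δ = z_{0.1} + z_{0.20} = 1.282 + 0.842 = 2.123.
δ = d·√n ⇒ n = (δ/d)² = (2.123 / 0.26)² = 66.68.
Rounding up, n = 67.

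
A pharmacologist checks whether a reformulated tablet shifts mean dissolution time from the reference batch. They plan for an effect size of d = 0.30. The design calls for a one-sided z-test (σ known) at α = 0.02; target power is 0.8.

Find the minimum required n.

For power 0.8 need Φ(δ − z_{0.02}) = 0.8, so δ = z_{0.02} + z_{0.20} = 2.054 + 0.842 = 2.895.
δ = d·√n ⇒ n = (δ/d)² = (2.895 / 0.30)² = 93.15.
Rounding up, n = 94.

n = 94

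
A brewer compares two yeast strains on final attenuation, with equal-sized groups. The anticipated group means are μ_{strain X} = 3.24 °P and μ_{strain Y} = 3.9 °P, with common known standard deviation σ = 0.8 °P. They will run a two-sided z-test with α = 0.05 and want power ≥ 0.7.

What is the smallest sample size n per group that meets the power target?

n = 19 per group

Standardized effect: d = |μ_{strain X} − μ_{strain Y}| / σ = |3.24 − 3.9| / 0.8 = 0.8250
Set Φ(δ − 1.960) = 0.7; then δ − 1.960 = Φ⁻¹(0.7) = 0.524, giving δ = 2.484.
(Ignoring the negligible lower-tail rejection probability gives the usual closed-form inversion.)
δ = d·√(n/2) ⇒ n = 2(δ/d)² = 2 × (2.484 / 0.8250)² = 18.14.
Rounding up, n = 19 per group.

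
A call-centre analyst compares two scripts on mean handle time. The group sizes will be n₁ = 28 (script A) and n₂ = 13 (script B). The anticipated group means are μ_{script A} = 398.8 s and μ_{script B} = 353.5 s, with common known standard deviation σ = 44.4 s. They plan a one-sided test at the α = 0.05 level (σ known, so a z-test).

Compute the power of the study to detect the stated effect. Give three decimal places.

Power ≈ 0.919

Standardized effect: d = |μ_{script A} − μ_{script B}| / σ = |398.8 − 353.5| / 44.4 = 1.0203
Noncentrality parameter: δ = d / √(1/n₁ + 1/n₂) = 1.0203 / √(1/28 + 1/13) = 3.0400
One-sided α = 0.05 → critical value z_{0.05} = 1.645.
Power = Φ(δ − 1.645) = Φ(1.395) = 0.9185.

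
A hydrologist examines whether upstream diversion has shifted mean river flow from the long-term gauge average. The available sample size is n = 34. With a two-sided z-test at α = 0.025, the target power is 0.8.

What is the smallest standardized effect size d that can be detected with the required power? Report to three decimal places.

Required noncentrality: δ = z_{0.0125} + z_{0.20} = 2.241 + 0.842 = 3.083.
(The second rejection-region term Φ(−δ − z_{α/2}) is negligible and dropped.)
δ = d·√n ⇒ d = δ/√n = 3.083/√34 = 0.5287.

d ≈ 0.529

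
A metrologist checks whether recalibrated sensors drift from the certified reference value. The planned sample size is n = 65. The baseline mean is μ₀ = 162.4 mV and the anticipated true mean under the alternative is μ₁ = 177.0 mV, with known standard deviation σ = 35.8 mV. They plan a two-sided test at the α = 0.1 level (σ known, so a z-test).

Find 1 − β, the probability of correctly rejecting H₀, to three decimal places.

Power ≈ 0.950

Standardized effect: d = |μ₁ − μ₀| / σ = |177.0 − 162.4| / 35.8 = 0.4078
Noncentrality parameter: δ = d·√n = 0.4078 × √65 = 3.2880
Two-sided α = 0.1 → critical value z_{0.05} = 1.645.
Power = Φ(δ − 1.645) + Φ(−δ − 1.645) = Φ(1.643) + Φ(-4.933) = 0.9498 + 0.0000 = 0.9498.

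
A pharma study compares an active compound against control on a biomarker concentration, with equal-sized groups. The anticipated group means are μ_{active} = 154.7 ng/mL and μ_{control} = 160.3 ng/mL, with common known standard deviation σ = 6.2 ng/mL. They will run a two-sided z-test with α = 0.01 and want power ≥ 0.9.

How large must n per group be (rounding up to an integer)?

Standardized effect: d = |μ_{active} − μ_{control}| / σ = |154.7 − 160.3| / 6.2 = 0.9032
For power 0.9 need Φ(δ − z_{0.005}) = 0.9, so δ = z_{0.005} + z_{0.10} = 2.576 + 1.282 = 3.857.
(The Φ(−δ − z_{α/2}) term is vanishingly small for δ > 0 and is dropped in the standard sample-size formula.)
δ = d·√(n/2) ⇒ n = 2(δ/d)² = 2 × (3.857 / 0.9032)² = 36.48.
Rounding up, n = 37 per group.

n = 37 per group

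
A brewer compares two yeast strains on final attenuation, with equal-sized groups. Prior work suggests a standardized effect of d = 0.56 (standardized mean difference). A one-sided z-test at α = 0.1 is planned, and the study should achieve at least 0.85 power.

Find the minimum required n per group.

Set Φ(δ − 1.282) = 0.85; then δ − 1.282 = Φ⁻¹(0.85) = 1.036, giving δ = 2.318.
δ = d·√(n/2) ⇒ n = 2(δ/d)² = 2 × (2.318 / 0.56)² = 34.27.
Round up to the next whole unit.

n = 35 per group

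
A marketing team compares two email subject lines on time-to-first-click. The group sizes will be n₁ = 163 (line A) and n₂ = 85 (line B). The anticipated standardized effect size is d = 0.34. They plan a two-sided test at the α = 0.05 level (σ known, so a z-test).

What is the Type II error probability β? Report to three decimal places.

β ≈ 0.281

Noncentrality parameter: δ = d / √(1/n₁ + 1/n₂) = 0.34 / √(1/163 + 1/85) = 2.5413
Two-sided α = 0.05 → critical value z_{0.025} = 1.960.
Power = Φ(δ − 1.960) + Φ(−δ − 1.960) = Φ(0.581) + Φ(-4.501) = 0.7195 + 0.0000 = 0.7195.
Type II error: β = 1 − power = 1 − 0.7195 = 0.2805.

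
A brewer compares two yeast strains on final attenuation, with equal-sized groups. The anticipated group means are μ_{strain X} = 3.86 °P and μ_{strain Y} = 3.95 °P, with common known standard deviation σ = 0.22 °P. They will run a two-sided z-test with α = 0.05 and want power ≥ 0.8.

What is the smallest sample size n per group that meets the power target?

n = 94 per group

Standardized effect: d = |μ_{strain X} − μ_{strain Y}| / σ = |3.86 − 3.95| / 0.22 = 0.4091
Set Φ(δ − 1.960) = 0.8; then δ − 1.960 = Φ⁻¹(0.8) = 0.842, giving δ = 2.802.
(The Φ(−δ − z_{α/2}) term is vanishingly small for δ > 0 and is dropped in the standard sample-size formula.)
δ = d·√(n/2) ⇒ n = 2(δ/d)² = 2 × (2.802 / 0.4091)² = 93.80.
Rounding up, n = 94 per group.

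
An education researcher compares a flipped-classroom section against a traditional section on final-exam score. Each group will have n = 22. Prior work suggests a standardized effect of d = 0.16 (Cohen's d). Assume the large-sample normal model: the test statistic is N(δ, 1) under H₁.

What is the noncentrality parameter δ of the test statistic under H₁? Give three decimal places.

δ ≈ 0.531

The noncentrality parameter scales effect size by the design's sample-size factor: δ = d·√(n/2) = 0.16 × √(22/2) = 0.5307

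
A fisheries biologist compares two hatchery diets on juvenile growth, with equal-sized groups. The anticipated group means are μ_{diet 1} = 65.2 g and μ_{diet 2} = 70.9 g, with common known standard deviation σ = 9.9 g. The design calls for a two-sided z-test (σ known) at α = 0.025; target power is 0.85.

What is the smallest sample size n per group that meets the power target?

n = 65 per group

Standardized effect: d = |μ_{diet 1} − μ_{diet 2}| / σ = |65.2 − 70.9| / 9.9 = 0.5758
For power 0.85 need Φ(δ − z_{0.0125}) = 0.85, so δ = z_{0.0125} + z_{0.15} = 2.241 + 1.036 = 3.278.
(The Φ(−δ − z_{α/2}) term is vanishingly small for δ > 0 and is dropped in the standard sample-size formula.)
δ = d·√(n/2) ⇒ n = 2(δ/d)² = 2 × (3.278 / 0.5758)² = 64.82.
Round up to the next whole unit.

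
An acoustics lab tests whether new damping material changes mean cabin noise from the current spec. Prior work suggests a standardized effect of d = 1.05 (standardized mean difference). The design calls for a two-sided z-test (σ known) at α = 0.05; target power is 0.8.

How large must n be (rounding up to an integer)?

Set Φ(δ − 1.960) = 0.8; then δ − 1.960 = Φ⁻¹(0.8) = 0.842, giving δ = 2.802.
(The Φ(−δ − z_{α/2}) term is vanishingly small for δ > 0 and is dropped in the standard sample-size formula.)
δ = d·√n ⇒ n = (δ/d)² = (2.802 / 1.05)² = 7.12.
Round up to the next whole unit.

n = 8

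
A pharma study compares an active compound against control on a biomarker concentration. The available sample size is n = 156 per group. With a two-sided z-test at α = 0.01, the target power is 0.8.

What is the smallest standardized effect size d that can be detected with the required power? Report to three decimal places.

Required noncentrality: δ = z_{0.005} + z_{0.20} = 2.576 + 0.842 = 3.417.
(Lower-tail contribution to power is negligible for δ > 0.)
δ = d·√(n/2) ⇒ d = δ/√(n/2) = 3.417/√(156/2) = 0.3870.

d ≈ 0.387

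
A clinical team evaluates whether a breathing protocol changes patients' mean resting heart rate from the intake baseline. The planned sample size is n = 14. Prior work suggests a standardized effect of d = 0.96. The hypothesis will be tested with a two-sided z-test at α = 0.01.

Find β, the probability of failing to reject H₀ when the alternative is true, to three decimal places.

β ≈ 0.155

Noncentrality parameter: δ = d·√n = 0.96 × √14 = 3.5920
Two-sided α = 0.01 → critical value z_{0.005} = 2.576.
Power = Φ(δ − 2.576) + Φ(−δ − 2.576) = Φ(1.016) + Φ(-6.168) = 0.8452 + 0.0000 = 0.8452.
Type II error: β = 1 − power = 1 − 0.8452 = 0.1548.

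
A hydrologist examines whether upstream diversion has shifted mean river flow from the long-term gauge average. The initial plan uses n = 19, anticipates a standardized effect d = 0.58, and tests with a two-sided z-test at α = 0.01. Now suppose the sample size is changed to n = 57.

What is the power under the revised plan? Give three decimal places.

With n = 57: δ = d·√n = 0.58 × √57 = 4.3789. Critical value z_{0.005} = 2.576.
Revised power = Φ(δ − 2.576) + Φ(−δ − 2.576) = Φ(1.803) + Φ(-6.955) = 0.9643 + 0.0000 = 0.9643.

Power ≈ 0.964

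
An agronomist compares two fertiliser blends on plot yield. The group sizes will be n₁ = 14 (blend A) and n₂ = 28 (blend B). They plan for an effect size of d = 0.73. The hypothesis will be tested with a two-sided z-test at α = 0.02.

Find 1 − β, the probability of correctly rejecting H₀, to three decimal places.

Power ≈ 0.462

Noncentrality parameter: δ = d / √(1/n₁ + 1/n₂) = 0.73 / √(1/14 + 1/28) = 2.2302
Two-sided α = 0.02 → critical value z_{0.01} = 2.326.
Power = Φ(δ − 2.326) + Φ(−δ − 2.326) = Φ(-0.096) + Φ(-4.557) = 0.4617 + 0.0000 = 0.4617.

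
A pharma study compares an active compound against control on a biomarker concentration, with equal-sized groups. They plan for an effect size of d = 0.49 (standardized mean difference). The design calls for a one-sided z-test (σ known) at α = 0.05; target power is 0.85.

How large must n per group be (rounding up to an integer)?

n = 60 per group

For power 0.85 need Φ(δ − z_{0.05}) = 0.85, so δ = z_{0.05} + z_{0.15} = 1.645 + 1.036 = 2.681.
δ = d·√(n/2) ⇒ n = 2(δ/d)² = 2 × (2.681 / 0.49)² = 59.89.
Round up to the next whole unit.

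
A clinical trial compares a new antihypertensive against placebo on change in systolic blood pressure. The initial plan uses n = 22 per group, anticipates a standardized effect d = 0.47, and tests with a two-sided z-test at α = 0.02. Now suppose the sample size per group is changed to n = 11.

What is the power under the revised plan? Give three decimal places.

Power ≈ 0.111

With n = 11 per group: δ = d·√(n/2) = 0.47 × √(11/2) = 1.1022. Critical value z_{0.01} = 2.326.
Revised power = Φ(δ − 2.326) + Φ(−δ − 2.326) = Φ(-1.224) + Φ(-3.429) = 0.1105 + 0.0003 = 0.1108.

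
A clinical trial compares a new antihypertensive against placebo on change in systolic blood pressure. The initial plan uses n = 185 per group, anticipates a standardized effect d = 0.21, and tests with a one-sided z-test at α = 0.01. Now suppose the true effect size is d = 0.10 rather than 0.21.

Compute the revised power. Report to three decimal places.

With d = 0.10: δ = d·√(n/2) = 0.10 × √(185/2) = 0.9618. Critical value z_{0.01} = 2.326.
Revised power = Φ(δ − 2.326) = Φ(-1.365) = 0.0862.

Power ≈ 0.086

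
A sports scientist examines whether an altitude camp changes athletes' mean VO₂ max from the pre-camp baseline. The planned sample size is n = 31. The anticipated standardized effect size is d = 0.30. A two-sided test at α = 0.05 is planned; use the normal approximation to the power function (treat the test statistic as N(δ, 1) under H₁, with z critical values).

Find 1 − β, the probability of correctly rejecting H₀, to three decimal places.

Power ≈ 0.386

Noncentrality parameter: δ = d·√n = 0.30 × √31 = 1.6703
Two-sided α = 0.05 → critical value z_{0.025} = 1.960.
Power = Φ(δ − 1.960) + Φ(−δ − 1.960) = Φ(-0.290) + Φ(-3.630) = 0.3860 + 0.0001 = 0.3862.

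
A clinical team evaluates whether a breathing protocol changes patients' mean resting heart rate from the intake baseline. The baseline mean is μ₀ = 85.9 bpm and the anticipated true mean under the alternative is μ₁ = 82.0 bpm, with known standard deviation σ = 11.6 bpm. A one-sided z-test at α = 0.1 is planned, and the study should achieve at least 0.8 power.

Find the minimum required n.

Standardized effect: d = |μ₁ − μ₀| / σ = |82.0 − 85.9| / 11.6 = 0.3362
For power 0.8 need Φ(δ − z_{0.1}) = 0.8, so δ = z_{0.1} + z_{0.20} = 1.282 + 0.842 = 2.123.
δ = d·√n ⇒ n = (δ/d)² = (2.123 / 0.3362)² = 39.88.
Round up to the next whole unit.

n = 40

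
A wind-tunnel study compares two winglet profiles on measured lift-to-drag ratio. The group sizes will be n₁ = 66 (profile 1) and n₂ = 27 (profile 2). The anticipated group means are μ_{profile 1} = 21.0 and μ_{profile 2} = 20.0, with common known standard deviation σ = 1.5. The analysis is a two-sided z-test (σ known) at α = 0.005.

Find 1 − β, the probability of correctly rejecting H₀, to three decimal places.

Power ≈ 0.544

Standardized effect: d = |μ_{profile 1} − μ_{profile 2}| / σ = |21.0 − 20.0| / 1.5 = 0.6667
Noncentrality parameter: δ = d / √(1/n₁ + 1/n₂) = 0.6667 / √(1/66 + 1/27) = 2.9182
Two-sided α = 0.005 → critical value z_{0.0025} = 2.807.
Power = Φ(δ − 2.807) + Φ(−δ − 2.807) = Φ(0.111) + Φ(-5.725) = 0.5443 + 0.0000 = 0.5443.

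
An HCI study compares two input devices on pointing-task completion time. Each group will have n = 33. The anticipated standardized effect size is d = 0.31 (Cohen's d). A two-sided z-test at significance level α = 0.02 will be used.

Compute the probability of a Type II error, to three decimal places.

β ≈ 0.857

Noncentrality parameter: δ = d·√(n/2) = 0.31 × √(33/2) = 1.2592
Two-sided α = 0.02 → critical value z_{0.01} = 2.326.
Power = Φ(δ − 2.326) + Φ(−δ − 2.326) = Φ(-1.067) + Φ(-3.586) = 0.1430 + 0.0002 = 0.1431.
Type II error: β = 1 − power = 1 − 0.1431 = 0.8569.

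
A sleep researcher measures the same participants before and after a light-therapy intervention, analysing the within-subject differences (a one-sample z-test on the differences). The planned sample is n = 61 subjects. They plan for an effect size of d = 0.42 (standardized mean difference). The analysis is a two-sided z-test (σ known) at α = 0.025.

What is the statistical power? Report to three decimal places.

Power ≈ 0.851

Noncentrality parameter: δ = d·√n = 0.42 × √61 = 3.2803
Critical value for a two-sided test at α = 0.025: z_{α/2} = 2.241.
Power = Φ(δ − 2.241) + Φ(−δ − 2.241) = Φ(1.039) + Φ(-5.522) = 0.8506 + 0.0000 = 0.8506.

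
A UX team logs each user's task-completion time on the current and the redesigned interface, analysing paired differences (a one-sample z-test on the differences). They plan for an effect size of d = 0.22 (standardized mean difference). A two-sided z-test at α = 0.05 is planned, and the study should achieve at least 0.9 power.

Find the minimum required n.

Set Φ(δ − 1.960) = 0.9; then δ − 1.960 = Φ⁻¹(0.9) = 1.282, giving δ = 3.242.
(For δ > 0 the lower-tail rejection region contributes negligibly to power, so the one-term inversion is standard.)
δ = d·√n ⇒ n = (δ/d)² = (3.242 / 0.22)² = 217.10.
Rounding up, n = 218.

n = 218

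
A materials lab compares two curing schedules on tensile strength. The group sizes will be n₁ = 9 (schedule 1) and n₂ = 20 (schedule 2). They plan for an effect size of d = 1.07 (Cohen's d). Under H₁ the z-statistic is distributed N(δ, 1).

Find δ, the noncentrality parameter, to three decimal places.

δ = d / √(1/n₁ + 1/n₂) = 1.07 / √(1/9 + 1/20) = 2.6658

δ ≈ 2.666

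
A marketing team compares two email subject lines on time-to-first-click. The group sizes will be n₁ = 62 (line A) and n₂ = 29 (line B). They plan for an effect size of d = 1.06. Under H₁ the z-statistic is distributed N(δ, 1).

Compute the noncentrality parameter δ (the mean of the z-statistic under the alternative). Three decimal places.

δ = d / √(1/n₁ + 1/n₂) = 1.06 / √(1/62 + 1/29) = 4.7117

δ ≈ 4.712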